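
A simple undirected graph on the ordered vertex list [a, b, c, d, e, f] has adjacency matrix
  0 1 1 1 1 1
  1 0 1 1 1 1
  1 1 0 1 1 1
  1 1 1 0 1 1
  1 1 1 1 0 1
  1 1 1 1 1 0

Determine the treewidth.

5

A width-5 tree decomposition is:
Bags: B1 = {a, b, c, d, e, f}
Tree: (single bag)
A single bag containing all 6 vertices is trivially a valid decomposition of width 5. For the lower bound, the 6 vertices {a, b, c, d, e, f} are pairwise adjacent, and any tree decomposition puts a clique entirely inside one bag — forcing width ≥ 5. Combining the bounds, tw(G) = 5.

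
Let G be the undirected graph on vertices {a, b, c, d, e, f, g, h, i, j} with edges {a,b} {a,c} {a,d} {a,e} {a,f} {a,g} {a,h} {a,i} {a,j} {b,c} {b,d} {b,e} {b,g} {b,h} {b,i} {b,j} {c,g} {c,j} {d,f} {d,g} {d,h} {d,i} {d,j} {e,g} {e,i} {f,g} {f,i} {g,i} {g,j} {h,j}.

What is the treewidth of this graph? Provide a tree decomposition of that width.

Treewidth 4.
One such decomposition:
Bags: B1 = {a, b, d, g, i}  B2 = {a, d, f, g, i}  B3 = {a, b, d, g, j}  B4 = {a, b, d, h, j}  B5 = {a, b, c, g, j}  B6 = {a, b, e, g, i}
Tree: B1–B2, B1–B3, B3–B4, B3–B5, B1–B6

Every bag has size at most 5, so the width is 5 − 1 = 4 and tw(G) ≤ 4. Conversely, {a, d, f, g, i} is a clique of size 5, and the vertices of any clique must share a bag in every tree decomposition; so some bag has ≥ 5 vertices and tw(G) ≥ 4. Therefore the treewidth is 4.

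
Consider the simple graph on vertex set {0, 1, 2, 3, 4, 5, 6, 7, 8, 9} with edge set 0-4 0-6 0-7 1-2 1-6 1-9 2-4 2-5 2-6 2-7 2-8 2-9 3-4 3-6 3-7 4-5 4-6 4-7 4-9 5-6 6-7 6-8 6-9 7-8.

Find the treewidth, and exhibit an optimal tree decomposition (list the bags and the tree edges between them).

Every bag has size at most 4, so the width is 4 − 1 = 3 and tw(G) ≤ 3. For the lower bound, the 4 vertices {0, 4, 6, 7} are pairwise adjacent, and any tree decomposition puts a clique entirely inside one bag — forcing width ≥ 3. Combining the bounds, tw(G) = 3.

Treewidth 3.
Bags: B1 = {2, 4, 6, 7}  B2 = {2, 4, 6, 9}  B3 = {0, 4, 6, 7}  B4 = {3, 4, 6, 7}  B5 = {2, 6, 7, 8}  B6 = {2, 4, 5, 6}  B7 = {1, 2, 6, 9}
Tree: B1–B2, B1–B3, B1–B4, B1–B5, B1–B6, B2–B7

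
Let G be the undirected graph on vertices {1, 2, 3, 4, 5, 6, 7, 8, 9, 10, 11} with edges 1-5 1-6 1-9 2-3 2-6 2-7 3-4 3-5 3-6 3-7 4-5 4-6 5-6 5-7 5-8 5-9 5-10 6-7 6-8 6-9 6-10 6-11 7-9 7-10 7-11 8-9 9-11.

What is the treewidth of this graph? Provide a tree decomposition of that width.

Treewidth 3.
One optimal decomposition is:
Bags: B1 = {5, 6, 7, 9}  B2 = {1, 5, 6, 9}  B3 = {3, 5, 6, 7}  B4 = {3, 4, 5, 6}  B5 = {6, 7, 9, 11}  B6 = {2, 3, 6, 7}  B7 = {5, 6, 7, 10}  B8 = {5, 6, 8, 9}
Tree: B1–B2, B1–B3, B3–B4, B1–B5, B3–B6, B1–B7, B1–B8

The largest bag has 4 vertices, giving width 3; this decomposition certifies tw(G) ≤ 3. Conversely, {2, 3, 6, 7} is a clique of size 4, and the vertices of any clique must share a bag in every tree decomposition; so some bag has ≥ 4 vertices and tw(G) ≥ 3. Hence tw(G) = 3 exactly.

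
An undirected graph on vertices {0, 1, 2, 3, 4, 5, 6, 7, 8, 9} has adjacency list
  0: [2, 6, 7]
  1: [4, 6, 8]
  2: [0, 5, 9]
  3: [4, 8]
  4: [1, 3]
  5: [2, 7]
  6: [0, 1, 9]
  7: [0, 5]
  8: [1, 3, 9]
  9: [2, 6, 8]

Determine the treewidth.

2

A width-2 tree decomposition is:
Bags: B1 = {2, 5, 7}  B2 = {0, 2, 7}  B3 = {0, 2, 9}  B4 = {0, 6, 9}  B5 = {6, 8, 9}  B6 = {1, 6, 8}  B7 = {1, 3, 8}  B8 = {1, 3, 4}
Tree: B1–B2, B2–B3, B3–B4, B4–B5, B5–B6, B6–B7, B7–B8
Every bag has size at most 3, so the width is 3 − 1 = 2 and tw(G) ≤ 2. The edges 5–7–0–2–5 form a cycle, so G is not a tree and its treewidth is at least 2. Hence tw(G) = 2 exactly.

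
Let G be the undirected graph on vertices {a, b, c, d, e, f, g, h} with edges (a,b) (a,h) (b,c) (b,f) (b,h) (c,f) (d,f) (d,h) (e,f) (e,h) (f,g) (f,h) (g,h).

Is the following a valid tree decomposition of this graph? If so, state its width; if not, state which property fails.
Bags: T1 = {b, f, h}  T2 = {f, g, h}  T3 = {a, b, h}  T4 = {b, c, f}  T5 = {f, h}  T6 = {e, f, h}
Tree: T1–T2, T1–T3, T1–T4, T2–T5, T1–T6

No — vertex d appears in no bag.

A tree decomposition must satisfy three properties: every vertex lies in some bag; for every edge, both endpoints lie together in some bag; and for every vertex, the bags containing it form a connected subtree. Here vertex d appears in no bag, so the decomposition is invalid.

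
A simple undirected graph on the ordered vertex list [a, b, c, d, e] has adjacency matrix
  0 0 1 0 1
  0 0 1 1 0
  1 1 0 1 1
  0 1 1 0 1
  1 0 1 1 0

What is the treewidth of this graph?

A width-2 tree decomposition is:
Bags: B1 = {a, c, e}  B2 = {c, d, e}  B3 = {b, c, d}
Tree: B1–B2, B2–B3
Every bag has size at most 3, so the width is 3 − 1 = 2 and tw(G) ≤ 2. For the lower bound, the 3 vertices {c, d, e} are pairwise adjacent, and any tree decomposition puts a clique entirely inside one bag — forcing width ≥ 2. Combining the bounds, tw(G) = 2.

2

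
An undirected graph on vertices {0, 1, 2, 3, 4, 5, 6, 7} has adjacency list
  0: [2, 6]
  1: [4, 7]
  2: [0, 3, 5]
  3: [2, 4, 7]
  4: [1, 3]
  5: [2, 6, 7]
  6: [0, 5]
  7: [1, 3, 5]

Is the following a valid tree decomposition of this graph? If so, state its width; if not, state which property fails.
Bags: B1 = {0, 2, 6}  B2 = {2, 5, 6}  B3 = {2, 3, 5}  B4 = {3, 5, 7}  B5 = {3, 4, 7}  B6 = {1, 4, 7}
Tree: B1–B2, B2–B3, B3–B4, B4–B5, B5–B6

Checking the three conditions: (i) the bags cover all of {0, 1, 2, 3, 4, 5, 6, 7}; (ii) for each edge, some bag contains both endpoints; (iii) the bags containing any fixed vertex form a subtree. All hold, so the decomposition is valid with width 3 − 1 = 2.

Yes; width 2.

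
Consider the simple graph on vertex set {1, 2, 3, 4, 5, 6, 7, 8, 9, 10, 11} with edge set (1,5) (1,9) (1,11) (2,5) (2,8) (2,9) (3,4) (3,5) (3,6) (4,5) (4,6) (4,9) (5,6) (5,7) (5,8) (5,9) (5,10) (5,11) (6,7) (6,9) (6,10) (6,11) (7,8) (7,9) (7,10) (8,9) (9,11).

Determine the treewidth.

3

A width-3 tree decomposition is:
Bags: B1 = {5, 6, 7, 9}  B2 = {5, 7, 8, 9}  B3 = {5, 6, 9, 11}  B4 = {4, 5, 6, 9}  B5 = {1, 5, 9, 11}  B6 = {2, 5, 8, 9}  B7 = {5, 6, 7, 10}  B8 = {3, 4, 5, 6}
Tree: B1–B2, B1–B3, B1–B4, B3–B5, B2–B6, B1–B7, B4–B8
Each bag holds 4 vertices, so the decomposition has width 3, which upper-bounds the treewidth. On the other hand G contains the 4-clique {2, 5, 8, 9}. A clique must lie in a single bag of any decomposition, so no decomposition can have width below 3. Therefore the treewidth is 3.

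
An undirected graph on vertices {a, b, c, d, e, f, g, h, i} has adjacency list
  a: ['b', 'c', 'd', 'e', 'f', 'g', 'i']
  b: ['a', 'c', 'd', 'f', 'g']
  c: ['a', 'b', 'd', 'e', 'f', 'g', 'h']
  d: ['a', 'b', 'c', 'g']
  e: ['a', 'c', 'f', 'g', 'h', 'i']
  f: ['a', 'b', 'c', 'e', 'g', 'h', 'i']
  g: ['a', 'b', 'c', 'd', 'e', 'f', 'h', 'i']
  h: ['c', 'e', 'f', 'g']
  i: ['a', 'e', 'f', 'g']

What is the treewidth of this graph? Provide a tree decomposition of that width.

Treewidth 4.
One such decomposition:
Bags: B1 = {a, c, e, f, g}  B2 = {a, b, c, f, g}  B3 = {a, e, f, g, i}  B4 = {a, b, c, d, g}  B5 = {c, e, f, g, h}
Tree: B1–B2, B1–B3, B2–B4, B1–B5

Every bag has size at most 5, so the width is 5 − 1 = 4 and tw(G) ≤ 4. On the other hand G contains the 5-clique {a, b, c, d, g}. A clique must lie in a single bag of any decomposition, so no decomposition can have width below 4. Therefore the treewidth is 4.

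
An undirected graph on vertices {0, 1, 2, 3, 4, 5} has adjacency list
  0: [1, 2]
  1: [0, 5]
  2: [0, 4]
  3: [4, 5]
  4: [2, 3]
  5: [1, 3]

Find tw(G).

A width-2 tree decomposition is:
Bags: B1 = {0, 1, 5}  B2 = {0, 3, 5}  B3 = {0, 3, 4}  B4 = {0, 2, 4}
Tree: B1–B2, B2–B3, B3–B4
The largest bag has 3 vertices, giving width 2; this decomposition certifies tw(G) ≤ 2. The edges 0–1–5–3–4–2–0 form a cycle, so G is not a tree and its treewidth is at least 2. Hence tw(G) = 2 exactly.

2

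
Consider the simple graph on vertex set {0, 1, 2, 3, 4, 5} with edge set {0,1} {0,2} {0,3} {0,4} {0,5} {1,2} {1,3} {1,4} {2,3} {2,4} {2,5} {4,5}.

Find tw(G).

A width-3 tree decomposition is:
Bags: B1 = {0, 1, 2, 4}  B2 = {0, 1, 2, 3}  B3 = {0, 2, 4, 5}
Tree: B1–B2, B1–B3
The largest bag has 4 vertices, giving width 3; this decomposition certifies tw(G) ≤ 3. For the lower bound, the 4 vertices {0, 1, 2, 3} are pairwise adjacent, and any tree decomposition puts a clique entirely inside one bag — forcing width ≥ 3. The upper and lower bounds meet at 3, so that is the treewidth.

3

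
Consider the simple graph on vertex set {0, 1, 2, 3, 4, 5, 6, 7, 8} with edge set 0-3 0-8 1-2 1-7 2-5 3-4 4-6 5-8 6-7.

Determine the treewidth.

2

A width-2 tree decomposition is:
Bags: B1 = {0, 3, 8}  B2 = {3, 5, 8}  B3 = {2, 3, 5}  B4 = {1, 2, 3}  B5 = {1, 3, 7}  B6 = {3, 6, 7}  B7 = {3, 4, 6}
Tree: B1–B2, B2–B3, B3–B4, B4–B5, B5–B6, B6–B7
Every bag has size at most 3, so the width is 3 − 1 = 2 and tw(G) ≤ 2. The edges 3–0–8–5–2–1–7–6–4–3 form a cycle, so G is not a tree and its treewidth is at least 2. Combining the bounds, tw(G) = 2.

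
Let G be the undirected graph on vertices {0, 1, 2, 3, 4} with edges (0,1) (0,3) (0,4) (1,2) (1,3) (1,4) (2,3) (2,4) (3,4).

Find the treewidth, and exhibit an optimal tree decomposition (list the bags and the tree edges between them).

Each bag holds 4 vertices, so the decomposition has width 3, which upper-bounds the treewidth. On the other hand G contains the 4-clique {0, 1, 3, 4}. A clique must lie in a single bag of any decomposition, so no decomposition can have width below 3. The upper and lower bounds meet at 3, so that is the treewidth.

Treewidth 3.
One optimal decomposition is:
Bags: B1 = {0, 1, 3, 4}  B2 = {1, 2, 3, 4}
Tree: B1–B2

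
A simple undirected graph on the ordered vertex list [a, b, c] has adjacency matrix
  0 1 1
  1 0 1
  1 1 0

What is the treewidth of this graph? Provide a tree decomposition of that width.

Treewidth 2.
One such decomposition:
Bags: B1 = {a, b, c}
Tree: (single bag)

With just one bag of size 3, the width is 3 − 1 = 2, so tw(G) ≤ 2. On the other hand G contains the 3-clique {a, b, c}. A clique must lie in a single bag of any decomposition, so no decomposition can have width below 2. The upper and lower bounds meet at 2, so that is the treewidth.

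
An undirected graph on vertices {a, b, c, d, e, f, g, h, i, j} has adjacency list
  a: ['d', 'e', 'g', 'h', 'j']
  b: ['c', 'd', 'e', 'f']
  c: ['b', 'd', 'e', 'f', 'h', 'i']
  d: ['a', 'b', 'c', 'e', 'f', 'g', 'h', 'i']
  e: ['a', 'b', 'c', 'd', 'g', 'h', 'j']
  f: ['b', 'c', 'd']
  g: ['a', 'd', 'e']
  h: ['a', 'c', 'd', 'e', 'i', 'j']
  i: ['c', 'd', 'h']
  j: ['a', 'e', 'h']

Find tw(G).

3

A width-3 tree decomposition is:
Bags: B1 = {c, d, e, h}  B2 = {b, c, d, e}  B3 = {a, d, e, h}  B4 = {a, d, e, g}  B5 = {c, d, h, i}  B6 = {a, e, h, j}  B7 = {b, c, d, f}
Tree: B1–B2, B1–B3, B3–B4, B1–B5, B3–B6, B2–B7
Every bag has size at most 4, so the width is 4 − 1 = 3 and tw(G) ≤ 3. On the other hand G contains the 4-clique {a, d, e, g}. A clique must lie in a single bag of any decomposition, so no decomposition can have width below 3. The upper and lower bounds meet at 3, so that is the treewidth.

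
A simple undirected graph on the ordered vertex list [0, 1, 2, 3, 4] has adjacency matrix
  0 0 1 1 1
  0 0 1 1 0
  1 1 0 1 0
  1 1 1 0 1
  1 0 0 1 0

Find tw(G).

A width-2 tree decomposition is:
Bags: B1 = {0, 2, 3}  B2 = {1, 2, 3}  B3 = {0, 3, 4}
Tree: B1–B2, B1–B3
Each bag holds 3 vertices, so the decomposition has width 2, which upper-bounds the treewidth. On the other hand G contains the 3-clique {0, 2, 3}. A clique must lie in a single bag of any decomposition, so no decomposition can have width below 2. Therefore the treewidth is 2.

2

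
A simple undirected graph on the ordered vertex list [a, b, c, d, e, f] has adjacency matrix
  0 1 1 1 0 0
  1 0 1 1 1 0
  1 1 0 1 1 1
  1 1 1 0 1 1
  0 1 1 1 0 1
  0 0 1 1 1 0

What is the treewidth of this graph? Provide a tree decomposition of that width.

Treewidth 3.
Bags: B1 = {b, c, d, e}  B2 = {c, d, e, f}  B3 = {a, b, c, d}
Tree: B1–B2, B1–B3

Each bag holds 4 vertices, so the decomposition has width 3, which upper-bounds the treewidth. Conversely, {c, d, e, f} is a clique of size 4, and the vertices of any clique must share a bag in every tree decomposition; so some bag has ≥ 4 vertices and tw(G) ≥ 3. The upper and lower bounds meet at 3, so that is the treewidth.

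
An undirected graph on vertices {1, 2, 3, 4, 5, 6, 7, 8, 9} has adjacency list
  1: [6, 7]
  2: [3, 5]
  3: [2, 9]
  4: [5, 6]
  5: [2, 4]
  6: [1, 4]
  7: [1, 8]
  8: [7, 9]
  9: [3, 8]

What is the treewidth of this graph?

A width-2 tree decomposition is:
Bags: B1 = {2, 3, 9}  B2 = {2, 5, 9}  B3 = {4, 5, 9}  B4 = {4, 6, 9}  B5 = {1, 6, 9}  B6 = {1, 7, 9}  B7 = {7, 8, 9}
Tree: B1–B2, B2–B3, B3–B4, B4–B5, B5–B6, B6–B7
The largest bag has 3 vertices, giving width 2; this decomposition certifies tw(G) ≤ 2. Since 9–3–2–5–4–6–1–7–8–9 is a cycle in G, G is not acyclic. Forests are exactly the graphs of treewidth ≤ 1, so tw(G) ≥ 2. Hence tw(G) = 2 exactly.

2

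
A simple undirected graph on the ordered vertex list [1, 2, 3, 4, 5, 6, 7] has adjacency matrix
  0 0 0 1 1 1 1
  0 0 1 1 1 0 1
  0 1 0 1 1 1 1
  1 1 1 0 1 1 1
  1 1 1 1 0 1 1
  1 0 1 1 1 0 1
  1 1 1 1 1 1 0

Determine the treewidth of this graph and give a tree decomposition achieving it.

Each bag holds 5 vertices, so the decomposition has width 4, which upper-bounds the treewidth. On the other hand G contains the 5-clique {1, 4, 5, 6, 7}. A clique must lie in a single bag of any decomposition, so no decomposition can have width below 4. Hence tw(G) = 4 exactly.

Treewidth 4.
One such decomposition:
Bags: B1 = {1, 4, 5, 6, 7}  B2 = {3, 4, 5, 6, 7}  B3 = {2, 3, 4, 5, 7}
Tree: B1–B2, B2–B3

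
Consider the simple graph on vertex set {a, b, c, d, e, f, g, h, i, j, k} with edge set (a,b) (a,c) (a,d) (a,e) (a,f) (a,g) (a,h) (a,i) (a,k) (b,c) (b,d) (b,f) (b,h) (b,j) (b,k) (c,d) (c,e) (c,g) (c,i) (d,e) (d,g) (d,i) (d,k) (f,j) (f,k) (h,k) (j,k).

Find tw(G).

A width-3 tree decomposition is:
Bags: B1 = {a, b, d, k}  B2 = {a, b, h, k}  B3 = {a, b, f, k}  B4 = {a, b, c, d}  B5 = {a, c, d, e}  B6 = {a, c, d, i}  B7 = {a, c, d, g}  B8 = {b, f, j, k}
Tree: B1–B2, B1–B3, B1–B4, B4–B5, B5–B6, B5–B7, B3–B8
Each bag holds 4 vertices, so the decomposition has width 3, which upper-bounds the treewidth. On the other hand G contains the 4-clique {b, f, j, k}. A clique must lie in a single bag of any decomposition, so no decomposition can have width below 3. Therefore the treewidth is 3.

3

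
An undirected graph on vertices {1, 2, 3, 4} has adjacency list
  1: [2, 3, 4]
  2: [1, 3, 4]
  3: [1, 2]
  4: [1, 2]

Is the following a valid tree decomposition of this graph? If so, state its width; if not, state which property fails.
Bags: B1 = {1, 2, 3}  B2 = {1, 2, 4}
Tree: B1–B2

Yes; width 2.

Every vertex of G appears in some bag (union = {1, 2, 3, 4}); every edge is covered by a bag; and for each vertex v the set of bags containing v is connected in the bag tree. The decomposition is therefore valid. The largest bag has 3 vertices, so the width is 2.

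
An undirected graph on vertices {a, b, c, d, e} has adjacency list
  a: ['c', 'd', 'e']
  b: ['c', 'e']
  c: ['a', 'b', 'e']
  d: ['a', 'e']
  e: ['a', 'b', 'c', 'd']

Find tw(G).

2

A width-2 tree decomposition is:
Bags: B1 = {a, c, e}  B2 = {b, c, e}  B3 = {a, d, e}
Tree: B1–B2, B1–B3
Each bag holds 3 vertices, so the decomposition has width 2, which upper-bounds the treewidth. On the other hand G contains the 3-clique {a, d, e}. A clique must lie in a single bag of any decomposition, so no decomposition can have width below 2. Combining the bounds, tw(G) = 2.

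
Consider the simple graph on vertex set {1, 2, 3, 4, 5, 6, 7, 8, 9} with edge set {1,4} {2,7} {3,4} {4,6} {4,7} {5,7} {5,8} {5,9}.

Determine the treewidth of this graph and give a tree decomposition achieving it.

Treewidth 1.
One optimal decomposition is:
Bags: B1 = {4, 6}  B2 = {4, 7}  B3 = {5, 7}  B4 = {1, 4}  B5 = {5, 9}  B6 = {2, 7}  B7 = {5, 8}  B8 = {3, 4}
Tree: B1–B2, B2–B3, B1–B4, B3–B5, B3–B6, B5–B7, B4–B8

Each bag holds 2 vertices, so the decomposition has width 1, which upper-bounds the treewidth. Since G has at least one edge (e.g. 6–4), it is not an edgeless graph, so tw(G) ≥ 1. Hence tw(G) = 1 exactly.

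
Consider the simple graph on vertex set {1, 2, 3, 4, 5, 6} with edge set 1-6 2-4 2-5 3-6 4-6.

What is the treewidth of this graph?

A width-1 tree decomposition is:
Bags: B1 = {4, 6}  B2 = {2, 4}  B3 = {2, 5}  B4 = {3, 6}  B5 = {1, 6}
Tree: B1–B2, B2–B3, B1–B4, B1–B5
The largest bag has 2 vertices, giving width 1; this decomposition certifies tw(G) ≤ 1. Since G has at least one edge (e.g. 4–6), it is not an edgeless graph, so tw(G) ≥ 1. Hence tw(G) = 1 exactly.

1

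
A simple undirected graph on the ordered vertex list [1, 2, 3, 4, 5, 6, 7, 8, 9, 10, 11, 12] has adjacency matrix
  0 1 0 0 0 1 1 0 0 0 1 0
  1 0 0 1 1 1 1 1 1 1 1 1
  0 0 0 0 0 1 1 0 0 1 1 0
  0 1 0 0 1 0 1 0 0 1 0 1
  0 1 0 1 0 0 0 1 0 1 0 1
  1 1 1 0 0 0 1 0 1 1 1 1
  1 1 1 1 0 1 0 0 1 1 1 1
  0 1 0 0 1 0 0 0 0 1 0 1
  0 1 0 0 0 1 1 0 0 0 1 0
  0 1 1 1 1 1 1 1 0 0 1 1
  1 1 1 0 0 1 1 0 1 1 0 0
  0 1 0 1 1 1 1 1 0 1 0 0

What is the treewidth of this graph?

4

A width-4 tree decomposition is:
Bags: B1 = {2, 6, 7, 10, 12}  B2 = {2, 4, 7, 10, 12}  B3 = {2, 4, 5, 10, 12}  B4 = {2, 6, 7, 10, 11}  B5 = {1, 2, 6, 7, 11}  B6 = {2, 6, 7, 9, 11}  B7 = {2, 5, 8, 10, 12}  B8 = {3, 6, 7, 10, 11}
Tree: B1–B2, B2–B3, B1–B4, B4–B5, B5–B6, B3–B7, B4–B8
Every bag has size at most 5, so the width is 5 − 1 = 4 and tw(G) ≤ 4. On the other hand G contains the 5-clique {2, 5, 8, 10, 12}. A clique must lie in a single bag of any decomposition, so no decomposition can have width below 4. Hence tw(G) = 4 exactly.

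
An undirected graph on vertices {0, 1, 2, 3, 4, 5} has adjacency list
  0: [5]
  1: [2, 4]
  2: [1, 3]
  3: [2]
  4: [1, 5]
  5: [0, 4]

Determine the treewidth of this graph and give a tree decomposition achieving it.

Each bag holds 2 vertices, so the decomposition has width 1, which upper-bounds the treewidth. G has an edge, so its treewidth is at least 1. Combining the bounds, tw(G) = 1.

Treewidth 1.
One such decomposition:
Bags: B1 = {1, 4}  B2 = {1, 2}  B3 = {2, 3}  B4 = {4, 5}  B5 = {0, 5}
Tree: B1–B2, B2–B3, B1–B4, B4–B5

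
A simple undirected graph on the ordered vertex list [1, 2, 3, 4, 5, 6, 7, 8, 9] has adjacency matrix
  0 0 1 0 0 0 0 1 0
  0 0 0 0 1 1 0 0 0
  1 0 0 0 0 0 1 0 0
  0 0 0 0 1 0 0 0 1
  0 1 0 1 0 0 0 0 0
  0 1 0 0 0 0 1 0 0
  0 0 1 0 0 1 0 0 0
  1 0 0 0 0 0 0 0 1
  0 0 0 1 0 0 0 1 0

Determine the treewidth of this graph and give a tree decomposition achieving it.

Treewidth 2.
Bags: B1 = {3, 6, 7}  B2 = {1, 3, 6}  B3 = {1, 6, 8}  B4 = {6, 8, 9}  B5 = {4, 6, 9}  B6 = {4, 5, 6}  B7 = {2, 5, 6}
Tree: B1–B2, B2–B3, B3–B4, B4–B5, B5–B6, B6–B7

Every bag has size at most 3, so the width is 3 − 1 = 2 and tw(G) ≤ 2. Since 6–7–3–1–8–9–4–5–2–6 is a cycle in G, G is not acyclic. Forests are exactly the graphs of treewidth ≤ 1, so tw(G) ≥ 2. Combining the bounds, tw(G) = 2.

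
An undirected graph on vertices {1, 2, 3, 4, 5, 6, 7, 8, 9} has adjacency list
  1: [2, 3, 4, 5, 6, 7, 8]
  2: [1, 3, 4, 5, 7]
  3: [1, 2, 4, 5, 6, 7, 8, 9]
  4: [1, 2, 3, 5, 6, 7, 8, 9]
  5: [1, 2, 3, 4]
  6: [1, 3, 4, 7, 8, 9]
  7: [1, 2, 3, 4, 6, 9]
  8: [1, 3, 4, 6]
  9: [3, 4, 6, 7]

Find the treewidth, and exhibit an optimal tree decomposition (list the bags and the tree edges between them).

The largest bag has 5 vertices, giving width 4; this decomposition certifies tw(G) ≤ 4. On the other hand G contains the 5-clique {1, 3, 4, 6, 8}. A clique must lie in a single bag of any decomposition, so no decomposition can have width below 4. Hence tw(G) = 4 exactly.

Treewidth 4.
One such decomposition:
Bags: B1 = {1, 2, 3, 4, 7}  B2 = {1, 2, 3, 4, 5}  B3 = {1, 3, 4, 6, 7}  B4 = {3, 4, 6, 7, 9}  B5 = {1, 3, 4, 6, 8}
Tree: B1–B2, B1–B3, B3–B4, B3–B5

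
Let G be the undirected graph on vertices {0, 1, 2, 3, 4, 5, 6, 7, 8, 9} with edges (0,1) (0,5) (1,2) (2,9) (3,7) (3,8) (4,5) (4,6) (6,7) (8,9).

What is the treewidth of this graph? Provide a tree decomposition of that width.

Every bag has size at most 3, so the width is 3 − 1 = 2 and tw(G) ≤ 2. The edges 7–3–8–9–2–1–0–5–4–6–7 form a cycle, so G is not a tree and its treewidth is at least 2. Therefore the treewidth is 2.

Treewidth 2.
One optimal decomposition is:
Bags: B1 = {3, 7, 8}  B2 = {7, 8, 9}  B3 = {2, 7, 9}  B4 = {1, 2, 7}  B5 = {0, 1, 7}  B6 = {0, 5, 7}  B7 = {4, 5, 7}  B8 = {4, 6, 7}
Tree: B1–B2, B2–B3, B3–B4, B4–B5, B5–B6, B6–B7, B7–B8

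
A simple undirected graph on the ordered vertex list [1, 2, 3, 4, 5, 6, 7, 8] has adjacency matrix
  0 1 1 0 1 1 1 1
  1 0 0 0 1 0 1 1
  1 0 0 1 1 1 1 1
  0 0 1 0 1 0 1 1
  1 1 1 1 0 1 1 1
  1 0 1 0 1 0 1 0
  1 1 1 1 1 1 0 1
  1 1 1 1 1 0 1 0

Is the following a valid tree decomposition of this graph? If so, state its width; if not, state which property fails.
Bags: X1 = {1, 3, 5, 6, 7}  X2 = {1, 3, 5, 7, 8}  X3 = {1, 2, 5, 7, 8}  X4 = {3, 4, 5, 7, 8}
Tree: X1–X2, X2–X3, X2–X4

Vertex coverage: the bags together contain {1, 2, 3, 4, 5, 6, 7, 8}, the full vertex set. Edge coverage: each edge of G has both endpoints in at least one bag. Running intersection: for every vertex, the bags containing it form a connected subtree. All three properties hold, so this is a valid tree decomposition of width max|bag| − 1 = 4, and hence tw(G) ≤ 4.

Yes; width 4.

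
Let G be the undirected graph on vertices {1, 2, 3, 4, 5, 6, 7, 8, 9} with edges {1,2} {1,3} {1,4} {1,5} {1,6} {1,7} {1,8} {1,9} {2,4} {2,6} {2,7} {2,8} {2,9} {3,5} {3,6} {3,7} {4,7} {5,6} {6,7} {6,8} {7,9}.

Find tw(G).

A width-3 tree decomposition is:
Bags: B1 = {1, 2, 6, 7}  B2 = {1, 2, 4, 7}  B3 = {1, 3, 6, 7}  B4 = {1, 3, 5, 6}  B5 = {1, 2, 6, 8}  B6 = {1, 2, 7, 9}
Tree: B1–B2, B1–B3, B3–B4, B1–B5, B1–B6
Each bag holds 4 vertices, so the decomposition has width 3, which upper-bounds the treewidth. For the lower bound, the 4 vertices {1, 2, 6, 8} are pairwise adjacent, and any tree decomposition puts a clique entirely inside one bag — forcing width ≥ 3. The upper and lower bounds meet at 3, so that is the treewidth.

3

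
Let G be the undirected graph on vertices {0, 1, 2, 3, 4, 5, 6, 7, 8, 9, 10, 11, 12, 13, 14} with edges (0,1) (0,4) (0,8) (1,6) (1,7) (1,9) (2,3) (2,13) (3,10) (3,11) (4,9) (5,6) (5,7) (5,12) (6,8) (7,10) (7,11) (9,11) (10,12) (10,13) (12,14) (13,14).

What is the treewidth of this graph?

3

A width-3 tree decomposition is:
Bags: B1 = {2, 12, 13, 14}  B2 = {2, 10, 12, 13}  B3 = {2, 3, 10, 12}  B4 = {3, 5, 10, 12}  B5 = {3, 5, 7, 10}  B6 = {3, 5, 7, 11}  B7 = {5, 6, 7, 11}  B8 = {1, 6, 7, 11}  B9 = {1, 6, 9, 11}  B10 = {1, 6, 8, 9}  B11 = {0, 1, 8, 9}  B12 = {0, 4, 8, 9}
Tree: B1–B2, B2–B3, B3–B4, B4–B5, B5–B6, B6–B7, B7–B8, B8–B9, B9–B10, B10–B11, B11–B12
The largest bag has 4 vertices, giving width 3; this decomposition certifies tw(G) ≤ 3. For the lower bound: the 4 vertex sets {2,13,14}, {12}, {10}, {3,5,7,11} are disjoint, each induces a connected subgraph, and every pair is joined by at least one edge of G. Contracting each set to a single vertex therefore yields K_{4} as a minor, and since treewidth is minor-monotone, tw(G) ≥ tw(K_{4}) = 3. Combining the bounds, tw(G) = 3.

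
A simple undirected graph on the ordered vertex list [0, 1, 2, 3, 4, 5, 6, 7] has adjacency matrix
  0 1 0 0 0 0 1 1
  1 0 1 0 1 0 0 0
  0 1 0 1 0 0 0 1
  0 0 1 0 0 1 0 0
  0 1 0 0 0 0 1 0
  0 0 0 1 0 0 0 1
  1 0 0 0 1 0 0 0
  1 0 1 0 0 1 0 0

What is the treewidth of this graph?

2

A width-2 tree decomposition is:
Bags: B1 = {0, 4, 6}  B2 = {0, 1, 4}  B3 = {0, 1, 7}  B4 = {1, 2, 7}  B5 = {2, 5, 7}  B6 = {2, 3, 5}
Tree: B1–B2, B2–B3, B3–B4, B4–B5, B5–B6
Each bag holds 3 vertices, so the decomposition has width 2, which upper-bounds the treewidth. For the lower bound, G contains the cycle 6–4–1–0–6, so G is not a forest; only forests have treewidth ≤ 1, hence tw(G) ≥ 2. Combining the bounds, tw(G) = 2.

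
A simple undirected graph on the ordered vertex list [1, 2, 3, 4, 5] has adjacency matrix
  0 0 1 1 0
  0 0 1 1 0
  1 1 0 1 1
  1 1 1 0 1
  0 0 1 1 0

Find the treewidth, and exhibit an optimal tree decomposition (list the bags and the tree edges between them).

Treewidth 2.
One such decomposition:
Bags: B1 = {1, 3, 4}  B2 = {3, 4, 5}  B3 = {2, 3, 4}
Tree: B1–B2, B2–B3

The largest bag has 3 vertices, giving width 2; this decomposition certifies tw(G) ≤ 2. For the lower bound, the 3 vertices {1, 3, 4} are pairwise adjacent, and any tree decomposition puts a clique entirely inside one bag — forcing width ≥ 2. Hence tw(G) = 2 exactly.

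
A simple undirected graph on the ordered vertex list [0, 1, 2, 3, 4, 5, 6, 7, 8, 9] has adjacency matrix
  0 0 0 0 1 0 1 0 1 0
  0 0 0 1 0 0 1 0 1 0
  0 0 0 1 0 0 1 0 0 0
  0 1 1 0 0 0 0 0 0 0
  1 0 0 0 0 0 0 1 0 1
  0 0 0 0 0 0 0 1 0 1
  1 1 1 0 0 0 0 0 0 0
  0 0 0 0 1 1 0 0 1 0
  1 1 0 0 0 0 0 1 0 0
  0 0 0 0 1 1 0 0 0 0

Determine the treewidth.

A width-2 tree decomposition is:
Bags: B1 = {1, 2, 3}  B2 = {1, 2, 6}  B3 = {1, 6, 8}  B4 = {0, 6, 8}  B5 = {0, 7, 8}  B6 = {0, 4, 7}  B7 = {4, 5, 7}  B8 = {4, 5, 9}
Tree: B1–B2, B2–B3, B3–B4, B4–B5, B5–B6, B6–B7, B7–B8
Every bag has size at most 3, so the width is 3 − 1 = 2 and tw(G) ≤ 2. For the lower bound, G contains the cycle 3–2–6–1–3, so G is not a forest; only forests have treewidth ≤ 1, hence tw(G) ≥ 2. Combining the bounds, tw(G) = 2.

2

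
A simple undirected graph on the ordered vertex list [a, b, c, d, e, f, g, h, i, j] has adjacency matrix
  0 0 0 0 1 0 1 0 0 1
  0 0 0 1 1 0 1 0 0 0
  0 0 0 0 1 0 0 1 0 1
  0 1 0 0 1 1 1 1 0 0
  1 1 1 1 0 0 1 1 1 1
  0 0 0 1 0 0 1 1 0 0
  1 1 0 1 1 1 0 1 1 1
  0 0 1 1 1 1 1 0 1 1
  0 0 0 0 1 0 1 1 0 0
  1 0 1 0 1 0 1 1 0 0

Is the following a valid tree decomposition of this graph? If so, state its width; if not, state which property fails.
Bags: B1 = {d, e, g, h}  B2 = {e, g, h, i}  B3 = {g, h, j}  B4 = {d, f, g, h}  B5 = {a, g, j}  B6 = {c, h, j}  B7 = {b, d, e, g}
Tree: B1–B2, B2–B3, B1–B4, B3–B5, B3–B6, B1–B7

A tree decomposition must satisfy three properties: every vertex lies in some bag; for every edge, both endpoints lie together in some bag; and for every vertex, the bags containing it form a connected subtree. Here edge (e,j) lies in no bag, so the decomposition is invalid.

No — edge (e,j) lies in no bag.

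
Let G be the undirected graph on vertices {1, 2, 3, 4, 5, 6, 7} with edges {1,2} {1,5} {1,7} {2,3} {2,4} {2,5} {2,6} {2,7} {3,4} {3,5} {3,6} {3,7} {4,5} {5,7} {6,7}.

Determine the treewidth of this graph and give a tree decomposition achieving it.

Treewidth 3.
One such decomposition:
Bags: B1 = {2, 3, 4, 5}  B2 = {2, 3, 5, 7}  B3 = {1, 2, 5, 7}  B4 = {2, 3, 6, 7}
Tree: B1–B2, B2–B3, B2–B4

Every bag has size at most 4, so the width is 4 − 1 = 3 and tw(G) ≤ 3. On the other hand G contains the 4-clique {1, 2, 5, 7}. A clique must lie in a single bag of any decomposition, so no decomposition can have width below 3. The upper and lower bounds meet at 3, so that is the treewidth.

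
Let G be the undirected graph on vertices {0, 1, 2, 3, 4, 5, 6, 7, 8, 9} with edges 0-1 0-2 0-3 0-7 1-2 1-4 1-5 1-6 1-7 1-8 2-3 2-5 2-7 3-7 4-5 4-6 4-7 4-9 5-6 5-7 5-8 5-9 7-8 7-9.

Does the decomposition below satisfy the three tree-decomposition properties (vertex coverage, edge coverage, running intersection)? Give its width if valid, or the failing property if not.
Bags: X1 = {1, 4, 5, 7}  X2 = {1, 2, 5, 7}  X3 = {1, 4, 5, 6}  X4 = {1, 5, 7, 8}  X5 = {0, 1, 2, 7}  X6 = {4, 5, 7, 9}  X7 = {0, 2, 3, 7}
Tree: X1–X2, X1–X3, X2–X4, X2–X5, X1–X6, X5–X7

Yes; width 3.

Every vertex of G appears in some bag (union = {0, 1, 2, 3, 4, 5, 6, 7, 8, 9}); every edge is covered by a bag; and for each vertex v the set of bags containing v is connected in the bag tree. The decomposition is therefore valid. The largest bag has 4 vertices, so the width is 3.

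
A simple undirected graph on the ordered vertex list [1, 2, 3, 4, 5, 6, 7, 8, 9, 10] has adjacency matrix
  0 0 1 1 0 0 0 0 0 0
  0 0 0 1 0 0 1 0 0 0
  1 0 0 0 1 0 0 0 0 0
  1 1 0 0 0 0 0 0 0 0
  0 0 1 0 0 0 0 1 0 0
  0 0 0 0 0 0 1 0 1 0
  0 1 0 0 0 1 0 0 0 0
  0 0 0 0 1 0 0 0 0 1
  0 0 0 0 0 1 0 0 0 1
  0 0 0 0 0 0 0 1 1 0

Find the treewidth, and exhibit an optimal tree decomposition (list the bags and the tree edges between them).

Treewidth 2.
One optimal decomposition is:
Bags: B1 = {5, 8, 10}  B2 = {5, 9, 10}  B3 = {5, 6, 9}  B4 = {5, 6, 7}  B5 = {2, 5, 7}  B6 = {2, 4, 5}  B7 = {1, 4, 5}  B8 = {1, 3, 5}
Tree: B1–B2, B2–B3, B3–B4, B4–B5, B5–B6, B6–B7, B7–B8

Every bag has size at most 3, so the width is 3 − 1 = 2 and tw(G) ≤ 2. For the lower bound, G contains the cycle 5–8–10–9–6–7–2–4–1–3–5, so G is not a forest; only forests have treewidth ≤ 1, hence tw(G) ≥ 2. Therefore the treewidth is 2.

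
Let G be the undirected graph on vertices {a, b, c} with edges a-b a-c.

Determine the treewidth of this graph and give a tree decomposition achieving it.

Treewidth 1.
One such decomposition:
Bags: B1 = {a, c}  B2 = {a, b}
Tree: B1–B2

The largest bag has 2 vertices, giving width 1; this decomposition certifies tw(G) ≤ 1. Since G has at least one edge (e.g. a–c), it is not an edgeless graph, so tw(G) ≥ 1. The upper and lower bounds meet at 1, so that is the treewidth.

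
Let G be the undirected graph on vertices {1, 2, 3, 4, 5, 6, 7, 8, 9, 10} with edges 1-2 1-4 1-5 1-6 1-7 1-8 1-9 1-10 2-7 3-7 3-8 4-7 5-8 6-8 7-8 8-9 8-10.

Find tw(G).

A width-2 tree decomposition is:
Bags: B1 = {1, 7, 8}  B2 = {1, 6, 8}  B3 = {1, 5, 8}  B4 = {1, 4, 7}  B5 = {1, 2, 7}  B6 = {1, 8, 10}  B7 = {3, 7, 8}  B8 = {1, 8, 9}
Tree: B1–B2, B2–B3, B1–B4, B4–B5, B3–B6, B1–B7, B2–B8
Each bag holds 3 vertices, so the decomposition has width 2, which upper-bounds the treewidth. Conversely, {1, 5, 8} is a clique of size 3, and the vertices of any clique must share a bag in every tree decomposition; so some bag has ≥ 3 vertices and tw(G) ≥ 2. Combining the bounds, tw(G) = 2.

2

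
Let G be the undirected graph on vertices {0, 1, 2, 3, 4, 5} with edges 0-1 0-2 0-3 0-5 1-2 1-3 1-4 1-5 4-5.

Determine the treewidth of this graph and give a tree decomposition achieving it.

Treewidth 2.
Bags: B1 = {0, 1, 2}  B2 = {0, 1, 5}  B3 = {1, 4, 5}  B4 = {0, 1, 3}
Tree: B1–B2, B2–B3, B1–B4

Every bag has size at most 3, so the width is 3 − 1 = 2 and tw(G) ≤ 2. Conversely, {0, 1, 2} is a clique of size 3, and the vertices of any clique must share a bag in every tree decomposition; so some bag has ≥ 3 vertices and tw(G) ≥ 2. Hence tw(G) = 2 exactly.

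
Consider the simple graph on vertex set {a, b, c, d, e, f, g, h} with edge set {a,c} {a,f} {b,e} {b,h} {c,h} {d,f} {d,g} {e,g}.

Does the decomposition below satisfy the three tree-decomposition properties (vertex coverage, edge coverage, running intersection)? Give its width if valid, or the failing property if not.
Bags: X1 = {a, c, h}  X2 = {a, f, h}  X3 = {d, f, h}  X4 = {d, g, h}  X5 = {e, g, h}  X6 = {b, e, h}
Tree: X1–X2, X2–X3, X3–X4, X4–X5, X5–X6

Yes; width 2.

Every vertex of G appears in some bag (union = {a, b, c, d, e, f, g, h}); every edge is covered by a bag; and for each vertex v the set of bags containing v is connected in the bag tree. The decomposition is therefore valid. The largest bag has 3 vertices, so the width is 2.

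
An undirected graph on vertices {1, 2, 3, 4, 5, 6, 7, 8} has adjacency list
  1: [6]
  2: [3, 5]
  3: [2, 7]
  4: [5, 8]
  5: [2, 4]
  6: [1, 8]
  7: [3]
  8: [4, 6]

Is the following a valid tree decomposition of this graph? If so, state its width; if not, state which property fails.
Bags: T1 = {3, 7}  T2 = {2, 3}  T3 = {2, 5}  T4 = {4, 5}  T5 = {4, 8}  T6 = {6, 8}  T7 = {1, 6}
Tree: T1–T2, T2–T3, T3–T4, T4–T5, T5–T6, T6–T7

Every vertex of G appears in some bag (union = {1, 2, 3, 4, 5, 6, 7, 8}); every edge is covered by a bag; and for each vertex v the set of bags containing v is connected in the bag tree. The decomposition is therefore valid. The largest bag has 2 vertices, so the width is 1.

Yes; width 1.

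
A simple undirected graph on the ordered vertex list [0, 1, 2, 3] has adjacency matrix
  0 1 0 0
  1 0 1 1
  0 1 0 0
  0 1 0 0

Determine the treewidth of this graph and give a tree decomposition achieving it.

Each bag holds 2 vertices, so the decomposition has width 1, which upper-bounds the treewidth. Any graph with an edge has treewidth ≥ 1, and G has the edge 1–2. The upper and lower bounds meet at 1, so that is the treewidth.

Treewidth 1.
Bags: B1 = {1, 2}  B2 = {0, 1}  B3 = {1, 3}
Tree: B1–B2, B2–B3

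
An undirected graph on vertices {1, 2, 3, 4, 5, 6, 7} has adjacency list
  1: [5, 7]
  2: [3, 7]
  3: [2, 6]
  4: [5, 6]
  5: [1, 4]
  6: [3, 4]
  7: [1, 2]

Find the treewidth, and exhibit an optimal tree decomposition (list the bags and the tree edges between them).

Treewidth 2.
Bags: B1 = {1, 2, 7}  B2 = {1, 2, 3}  B3 = {1, 3, 6}  B4 = {1, 4, 6}  B5 = {1, 4, 5}
Tree: B1–B2, B2–B3, B3–B4, B4–B5

The largest bag has 3 vertices, giving width 2; this decomposition certifies tw(G) ≤ 2. The edges 1–7–2–3–6–4–5–1 form a cycle, so G is not a tree and its treewidth is at least 2. Therefore the treewidth is 2.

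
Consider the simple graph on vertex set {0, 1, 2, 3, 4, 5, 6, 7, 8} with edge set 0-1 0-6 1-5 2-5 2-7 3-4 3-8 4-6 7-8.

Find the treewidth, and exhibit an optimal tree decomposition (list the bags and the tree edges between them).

Treewidth 2.
One such decomposition:
Bags: B1 = {3, 4, 8}  B2 = {4, 7, 8}  B3 = {2, 4, 7}  B4 = {2, 4, 5}  B5 = {1, 4, 5}  B6 = {0, 1, 4}  B7 = {0, 4, 6}
Tree: B1–B2, B2–B3, B3–B4, B4–B5, B5–B6, B6–B7

Every bag has size at most 3, so the width is 3 − 1 = 2 and tw(G) ≤ 2. Since 4–3–8–7–2–5–1–0–6–4 is a cycle in G, G is not acyclic. Forests are exactly the graphs of treewidth ≤ 1, so tw(G) ≥ 2. Therefore the treewidth is 2.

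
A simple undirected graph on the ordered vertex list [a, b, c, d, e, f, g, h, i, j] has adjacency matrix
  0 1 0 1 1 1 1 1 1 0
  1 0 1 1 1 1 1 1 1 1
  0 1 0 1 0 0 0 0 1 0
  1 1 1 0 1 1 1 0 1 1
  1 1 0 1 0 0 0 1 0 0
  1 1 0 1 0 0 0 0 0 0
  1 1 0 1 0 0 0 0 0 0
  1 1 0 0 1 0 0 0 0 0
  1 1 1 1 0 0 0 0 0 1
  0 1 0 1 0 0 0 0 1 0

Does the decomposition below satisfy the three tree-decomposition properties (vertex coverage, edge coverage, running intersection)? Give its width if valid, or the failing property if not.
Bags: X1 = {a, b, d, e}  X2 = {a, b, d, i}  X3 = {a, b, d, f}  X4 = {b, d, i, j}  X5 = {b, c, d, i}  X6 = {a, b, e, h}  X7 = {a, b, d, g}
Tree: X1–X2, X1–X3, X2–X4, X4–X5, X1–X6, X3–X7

Every vertex of G appears in some bag (union = {a, b, c, d, e, f, g, h, i, j}); every edge is covered by a bag; and for each vertex v the set of bags containing v is connected in the bag tree. The decomposition is therefore valid. The largest bag has 4 vertices, so the width is 3.

Yes; width 3.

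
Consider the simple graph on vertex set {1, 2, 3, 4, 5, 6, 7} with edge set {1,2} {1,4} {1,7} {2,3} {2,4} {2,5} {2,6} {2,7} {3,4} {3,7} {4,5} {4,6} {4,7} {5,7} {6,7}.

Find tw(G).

A width-3 tree decomposition is:
Bags: B1 = {2, 4, 5, 7}  B2 = {2, 3, 4, 7}  B3 = {1, 2, 4, 7}  B4 = {2, 4, 6, 7}
Tree: B1–B2, B1–B3, B1–B4
Every bag has size at most 4, so the width is 4 − 1 = 3 and tw(G) ≤ 3. For the lower bound, the 4 vertices {1, 2, 4, 7} are pairwise adjacent, and any tree decomposition puts a clique entirely inside one bag — forcing width ≥ 3. Hence tw(G) = 3 exactly.

3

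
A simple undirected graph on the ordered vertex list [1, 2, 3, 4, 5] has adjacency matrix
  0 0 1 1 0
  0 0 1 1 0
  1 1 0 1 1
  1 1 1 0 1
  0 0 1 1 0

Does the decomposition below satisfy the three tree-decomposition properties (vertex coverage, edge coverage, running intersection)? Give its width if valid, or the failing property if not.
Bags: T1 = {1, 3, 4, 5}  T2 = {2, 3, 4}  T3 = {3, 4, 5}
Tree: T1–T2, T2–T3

No — bags containing vertex 5 are not connected in the tree.

A tree decomposition must satisfy three properties: every vertex lies in some bag; for every edge, both endpoints lie together in some bag; and for every vertex, the bags containing it form a connected subtree. Here bags containing vertex 5 are not connected in the tree, so the decomposition is invalid.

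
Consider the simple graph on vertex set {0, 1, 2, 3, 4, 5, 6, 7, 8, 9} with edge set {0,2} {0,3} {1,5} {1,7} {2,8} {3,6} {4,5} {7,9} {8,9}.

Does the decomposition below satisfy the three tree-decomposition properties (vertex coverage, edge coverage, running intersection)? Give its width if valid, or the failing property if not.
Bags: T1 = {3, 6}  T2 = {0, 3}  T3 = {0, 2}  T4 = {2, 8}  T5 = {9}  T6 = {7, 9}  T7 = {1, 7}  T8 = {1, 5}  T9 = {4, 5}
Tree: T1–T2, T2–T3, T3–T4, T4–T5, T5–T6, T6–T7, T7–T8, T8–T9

A tree decomposition must satisfy three properties: every vertex lies in some bag; for every edge, both endpoints lie together in some bag; and for every vertex, the bags containing it form a connected subtree. Here edge (8,9) lies in no bag, so the decomposition is invalid.

No — edge (8,9) lies in no bag.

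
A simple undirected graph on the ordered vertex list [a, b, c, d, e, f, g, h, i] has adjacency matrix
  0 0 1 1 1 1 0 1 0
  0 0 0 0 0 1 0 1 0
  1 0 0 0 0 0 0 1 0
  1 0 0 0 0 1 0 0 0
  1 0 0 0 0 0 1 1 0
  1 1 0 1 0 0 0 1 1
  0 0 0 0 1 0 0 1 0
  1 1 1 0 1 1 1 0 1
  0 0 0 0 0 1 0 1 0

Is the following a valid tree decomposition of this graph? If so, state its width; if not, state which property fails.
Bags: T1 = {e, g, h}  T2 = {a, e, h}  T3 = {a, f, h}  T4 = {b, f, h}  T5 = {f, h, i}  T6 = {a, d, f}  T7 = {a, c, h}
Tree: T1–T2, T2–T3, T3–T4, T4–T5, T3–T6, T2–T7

Vertex coverage: the bags together contain {a, b, c, d, e, f, g, h, i}, the full vertex set. Edge coverage: each edge of G has both endpoints in at least one bag. Running intersection: for every vertex, the bags containing it form a connected subtree. All three properties hold, so this is a valid tree decomposition of width max|bag| − 1 = 2, and hence tw(G) ≤ 2.

Yes; width 2.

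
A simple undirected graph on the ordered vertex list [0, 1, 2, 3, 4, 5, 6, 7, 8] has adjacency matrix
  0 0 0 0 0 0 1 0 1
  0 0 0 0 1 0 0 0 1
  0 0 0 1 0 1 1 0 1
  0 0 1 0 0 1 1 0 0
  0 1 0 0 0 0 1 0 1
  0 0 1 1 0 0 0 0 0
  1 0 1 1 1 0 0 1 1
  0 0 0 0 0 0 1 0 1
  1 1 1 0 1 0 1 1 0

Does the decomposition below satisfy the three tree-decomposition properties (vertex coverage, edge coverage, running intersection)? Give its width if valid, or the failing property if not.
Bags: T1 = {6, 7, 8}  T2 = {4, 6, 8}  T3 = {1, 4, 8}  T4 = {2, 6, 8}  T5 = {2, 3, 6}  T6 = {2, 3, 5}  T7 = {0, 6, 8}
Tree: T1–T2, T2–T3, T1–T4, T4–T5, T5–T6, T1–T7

Yes; width 2.

Vertex coverage: the bags together contain {0, 1, 2, 3, 4, 5, 6, 7, 8}, the full vertex set. Edge coverage: each edge of G has both endpoints in at least one bag. Running intersection: for every vertex, the bags containing it form a connected subtree. All three properties hold, so this is a valid tree decomposition of width max|bag| − 1 = 2, and hence tw(G) ≤ 2.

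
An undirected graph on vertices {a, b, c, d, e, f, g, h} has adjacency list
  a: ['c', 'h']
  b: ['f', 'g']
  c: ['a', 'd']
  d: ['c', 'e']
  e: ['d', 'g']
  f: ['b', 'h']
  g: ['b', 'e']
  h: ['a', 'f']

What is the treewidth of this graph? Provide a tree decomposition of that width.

Each bag holds 3 vertices, so the decomposition has width 2, which upper-bounds the treewidth. Since b–f–h–a–c–d–e–g–b is a cycle in G, G is not acyclic. Forests are exactly the graphs of treewidth ≤ 1, so tw(G) ≥ 2. Combining the bounds, tw(G) = 2.

Treewidth 2.
One such decomposition:
Bags: B1 = {b, f, h}  B2 = {a, b, h}  B3 = {a, b, c}  B4 = {b, c, d}  B5 = {b, d, e}  B6 = {b, e, g}
Tree: B1–B2, B2–B3, B3–B4, B4–B5, B5–B6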